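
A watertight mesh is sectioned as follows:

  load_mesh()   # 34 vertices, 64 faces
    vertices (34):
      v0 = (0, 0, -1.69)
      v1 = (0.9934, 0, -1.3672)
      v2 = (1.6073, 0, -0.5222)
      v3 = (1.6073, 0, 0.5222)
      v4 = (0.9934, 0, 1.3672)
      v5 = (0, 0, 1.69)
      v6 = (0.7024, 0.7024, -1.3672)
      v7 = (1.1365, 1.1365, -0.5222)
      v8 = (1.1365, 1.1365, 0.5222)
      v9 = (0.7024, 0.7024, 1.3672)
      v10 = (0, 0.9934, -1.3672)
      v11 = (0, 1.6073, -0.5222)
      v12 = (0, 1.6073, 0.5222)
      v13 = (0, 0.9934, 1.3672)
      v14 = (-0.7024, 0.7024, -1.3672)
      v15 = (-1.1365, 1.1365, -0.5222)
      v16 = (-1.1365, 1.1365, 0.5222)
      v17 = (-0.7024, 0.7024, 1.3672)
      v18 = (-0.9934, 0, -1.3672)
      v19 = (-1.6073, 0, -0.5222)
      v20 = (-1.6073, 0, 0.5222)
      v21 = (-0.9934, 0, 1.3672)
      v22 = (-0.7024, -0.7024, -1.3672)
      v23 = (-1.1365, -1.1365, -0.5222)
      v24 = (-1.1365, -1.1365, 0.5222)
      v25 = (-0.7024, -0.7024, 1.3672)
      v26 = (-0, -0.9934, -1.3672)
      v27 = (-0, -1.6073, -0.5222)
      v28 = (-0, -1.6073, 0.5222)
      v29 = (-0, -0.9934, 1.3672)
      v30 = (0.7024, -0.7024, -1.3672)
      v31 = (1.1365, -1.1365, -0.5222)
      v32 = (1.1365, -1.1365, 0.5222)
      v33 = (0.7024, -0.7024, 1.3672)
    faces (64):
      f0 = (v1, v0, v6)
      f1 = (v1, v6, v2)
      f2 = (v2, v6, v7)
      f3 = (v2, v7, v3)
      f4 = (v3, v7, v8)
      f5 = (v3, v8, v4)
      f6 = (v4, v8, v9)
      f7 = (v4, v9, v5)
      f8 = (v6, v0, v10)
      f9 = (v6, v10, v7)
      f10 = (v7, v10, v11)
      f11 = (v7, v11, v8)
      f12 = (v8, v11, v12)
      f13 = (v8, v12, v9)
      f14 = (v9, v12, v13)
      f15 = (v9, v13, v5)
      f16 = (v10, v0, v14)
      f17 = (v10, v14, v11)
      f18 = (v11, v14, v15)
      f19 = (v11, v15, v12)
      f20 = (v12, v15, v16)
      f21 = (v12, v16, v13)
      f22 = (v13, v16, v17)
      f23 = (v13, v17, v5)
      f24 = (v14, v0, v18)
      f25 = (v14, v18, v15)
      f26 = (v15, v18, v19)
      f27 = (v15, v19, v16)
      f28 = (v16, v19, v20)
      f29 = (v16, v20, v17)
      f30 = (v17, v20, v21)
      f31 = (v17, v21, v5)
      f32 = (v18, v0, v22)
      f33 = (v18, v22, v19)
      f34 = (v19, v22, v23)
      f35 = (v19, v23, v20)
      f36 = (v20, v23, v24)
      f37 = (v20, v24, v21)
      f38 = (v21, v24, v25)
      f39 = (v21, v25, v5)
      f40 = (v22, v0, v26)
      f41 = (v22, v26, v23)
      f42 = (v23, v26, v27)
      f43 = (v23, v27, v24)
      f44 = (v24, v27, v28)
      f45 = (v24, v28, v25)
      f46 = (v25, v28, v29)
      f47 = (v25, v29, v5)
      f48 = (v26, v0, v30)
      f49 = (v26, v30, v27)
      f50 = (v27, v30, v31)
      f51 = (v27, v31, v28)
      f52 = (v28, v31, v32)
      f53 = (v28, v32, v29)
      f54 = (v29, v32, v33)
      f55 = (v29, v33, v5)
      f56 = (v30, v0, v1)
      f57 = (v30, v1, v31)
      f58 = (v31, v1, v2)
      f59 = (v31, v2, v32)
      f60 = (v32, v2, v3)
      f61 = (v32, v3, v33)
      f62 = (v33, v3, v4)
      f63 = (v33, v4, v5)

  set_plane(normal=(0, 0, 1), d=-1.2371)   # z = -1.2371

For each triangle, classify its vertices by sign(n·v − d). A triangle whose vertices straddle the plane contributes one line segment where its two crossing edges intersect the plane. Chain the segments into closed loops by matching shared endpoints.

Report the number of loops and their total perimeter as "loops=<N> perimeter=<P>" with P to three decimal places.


Straddling triangles (16 of 64):
  (v1,v6,v2) [--+] → (0.841722, 0.594255, -1.2371)–(1.08792, 0, -1.2371)  len=0.6432
  (v2,v6,v7) [+-+] → (0.841722, 0.594255, -1.2371)–(0.769236, 0.769236, -1.2371)  len=0.1894
  (v6,v10,v7) [--+] → (0.174981, 1.01543, -1.2371)–(0.769236, 0.769236, -1.2371)  len=0.6432
  (v7,v10,v11) [+-+] → (0.174981, 1.01543, -1.2371)–(0, 1.08792, -1.2371)  len=0.1894
  (v10,v14,v11) [--+] → (-0.594255, 0.841722, -1.2371)–(0, 1.08792, -1.2371)  len=0.6432
  (v11,v14,v15) [+-+] → (-0.594255, 0.841722, -1.2371)–(-0.769236, 0.769236, -1.2371)  len=0.1894
  (v14,v18,v15) [--+] → (-1.01543, 0.174981, -1.2371)–(-0.769236, 0.769236, -1.2371)  len=0.6432
  (v15,v18,v19) [+-+] → (-1.01543, 0.174981, -1.2371)–(-1.08792, 0, -1.2371)  len=0.1894
  (v18,v22,v19) [--+] → (-0.841722, -0.594255, -1.2371)–(-1.08792, 0, -1.2371)  len=0.6432
  (v19,v22,v23) [+-+] → (-0.841722, -0.594255, -1.2371)–(-0.769236, -0.769236, -1.2371)  len=0.1894
  (v22,v26,v23) [--+] → (-0.174981, -1.01543, -1.2371)–(-0.769236, -0.769236, -1.2371)  len=0.6432
  (v23,v26,v27) [+-+] → (-0.174981, -1.01543, -1.2371)–(0, -1.08792, -1.2371)  len=0.1894
  (v26,v30,v27) [--+] → (0.594255, -0.841722, -1.2371)–(0, -1.08792, -1.2371)  len=0.6432
  (v27,v30,v31) [+-+] → (0.594255, -0.841722, -1.2371)–(0.769236, -0.769236, -1.2371)  len=0.1894
  (v30,v1,v31) [--+] → (1.01543, -0.174981, -1.2371)–(0.769236, -0.769236, -1.2371)  len=0.6432
  (v31,v1,v2) [+-+] → (1.01543, -0.174981, -1.2371)–(1.08792, 0, -1.2371)  len=0.1894

Chained into 1 loop(s):
  loop 1: 16 segments, perimeter = 6.6611
Total perimeter = 6.661

loops=1 perimeter=6.661


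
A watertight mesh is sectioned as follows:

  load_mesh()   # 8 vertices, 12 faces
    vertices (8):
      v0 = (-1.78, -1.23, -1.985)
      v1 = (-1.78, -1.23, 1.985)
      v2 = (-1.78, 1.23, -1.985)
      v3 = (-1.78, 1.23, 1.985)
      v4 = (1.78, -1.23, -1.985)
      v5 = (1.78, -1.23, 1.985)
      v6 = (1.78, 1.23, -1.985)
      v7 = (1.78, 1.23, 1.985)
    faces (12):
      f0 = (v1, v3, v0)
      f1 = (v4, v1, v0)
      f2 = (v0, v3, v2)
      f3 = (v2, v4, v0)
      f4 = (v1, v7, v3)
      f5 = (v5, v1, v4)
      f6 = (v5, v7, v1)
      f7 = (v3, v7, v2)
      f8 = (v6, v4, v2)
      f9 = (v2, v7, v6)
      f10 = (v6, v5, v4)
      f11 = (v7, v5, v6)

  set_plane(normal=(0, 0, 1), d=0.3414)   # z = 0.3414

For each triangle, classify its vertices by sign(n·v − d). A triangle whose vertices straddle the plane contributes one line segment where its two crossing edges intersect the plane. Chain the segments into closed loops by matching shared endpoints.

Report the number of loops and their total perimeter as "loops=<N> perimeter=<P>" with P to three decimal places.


loops=1 perimeter=12.040

Straddling triangles (8 of 12):
  (v1,v3,v0) [++-] → (-1.78, 0.211548, 0.3414)–(-1.78, -1.23, 0.3414)  len=1.4415
  (v4,v1,v0) [-+-] → (-0.306142, -1.23, 0.3414)–(-1.78, -1.23, 0.3414)  len=1.4739
  (v0,v3,v2) [-+-] → (-1.78, 0.211548, 0.3414)–(-1.78, 1.23, 0.3414)  len=1.0185
  (v5,v1,v4) [++-] → (-0.306142, -1.23, 0.3414)–(1.78, -1.23, 0.3414)  len=2.0861
  (v3,v7,v2) [++-] → (0.306142, 1.23, 0.3414)–(-1.78, 1.23, 0.3414)  len=2.0861
  (v2,v7,v6) [-+-] → (0.306142, 1.23, 0.3414)–(1.78, 1.23, 0.3414)  len=1.4739
  (v6,v5,v4) [-+-] → (1.78, -0.211548, 0.3414)–(1.78, -1.23, 0.3414)  len=1.0185
  (v7,v5,v6) [++-] → (1.78, -0.211548, 0.3414)–(1.78, 1.23, 0.3414)  len=1.4415

Chained into 1 loop(s):
  loop 1: 8 segments, perimeter = 12.0400
Total perimeter = 12.040


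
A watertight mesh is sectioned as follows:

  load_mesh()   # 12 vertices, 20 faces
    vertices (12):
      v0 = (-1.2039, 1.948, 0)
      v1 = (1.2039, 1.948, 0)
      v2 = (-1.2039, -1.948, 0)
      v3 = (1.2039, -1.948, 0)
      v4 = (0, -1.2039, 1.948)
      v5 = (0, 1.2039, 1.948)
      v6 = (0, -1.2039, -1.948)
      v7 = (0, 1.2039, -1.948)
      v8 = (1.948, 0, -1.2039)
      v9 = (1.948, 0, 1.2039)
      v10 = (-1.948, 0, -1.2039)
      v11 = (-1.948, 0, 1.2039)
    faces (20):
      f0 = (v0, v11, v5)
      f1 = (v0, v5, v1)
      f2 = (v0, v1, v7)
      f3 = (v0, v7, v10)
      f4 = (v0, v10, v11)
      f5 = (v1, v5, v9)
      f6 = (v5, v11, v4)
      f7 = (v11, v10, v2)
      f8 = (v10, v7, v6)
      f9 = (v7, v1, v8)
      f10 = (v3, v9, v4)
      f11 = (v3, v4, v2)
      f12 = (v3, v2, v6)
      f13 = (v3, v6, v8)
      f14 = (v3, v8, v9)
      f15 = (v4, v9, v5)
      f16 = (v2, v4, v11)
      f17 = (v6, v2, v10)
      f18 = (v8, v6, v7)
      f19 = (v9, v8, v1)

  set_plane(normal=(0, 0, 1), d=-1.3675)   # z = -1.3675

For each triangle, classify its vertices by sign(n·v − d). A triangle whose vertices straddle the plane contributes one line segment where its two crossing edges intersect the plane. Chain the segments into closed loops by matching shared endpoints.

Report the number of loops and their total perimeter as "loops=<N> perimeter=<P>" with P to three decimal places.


loops=1 perimeter=9.061

Straddling triangles (8 of 20):
  (v0,v1,v7) [++-] → (0.35876, 1.42564, -1.3675)–(-0.35876, 1.42564, -1.3675)  len=0.7175
  (v0,v7,v10) [+-+] → (-0.35876, 1.42564, -1.3675)–(-1.51971, 0.264693, -1.3675)  len=1.6418
  (v10,v7,v6) [+--] → (-1.51971, 0.264693, -1.3675)–(-1.51971, -0.264693, -1.3675)  len=0.5294
  (v7,v1,v8) [-++] → (0.35876, 1.42564, -1.3675)–(1.51971, 0.264693, -1.3675)  len=1.6418
  (v3,v2,v6) [++-] → (-0.35876, -1.42564, -1.3675)–(0.35876, -1.42564, -1.3675)  len=0.7175
  (v3,v6,v8) [+-+] → (0.35876, -1.42564, -1.3675)–(1.51971, -0.264693, -1.3675)  len=1.6418
  (v6,v2,v10) [-++] → (-0.35876, -1.42564, -1.3675)–(-1.51971, -0.264693, -1.3675)  len=1.6418
  (v8,v6,v7) [+--] → (1.51971, -0.264693, -1.3675)–(1.51971, 0.264693, -1.3675)  len=0.5294

Chained into 1 loop(s):
  loop 1: 8 segments, perimeter = 9.0611
Total perimeter = 9.061


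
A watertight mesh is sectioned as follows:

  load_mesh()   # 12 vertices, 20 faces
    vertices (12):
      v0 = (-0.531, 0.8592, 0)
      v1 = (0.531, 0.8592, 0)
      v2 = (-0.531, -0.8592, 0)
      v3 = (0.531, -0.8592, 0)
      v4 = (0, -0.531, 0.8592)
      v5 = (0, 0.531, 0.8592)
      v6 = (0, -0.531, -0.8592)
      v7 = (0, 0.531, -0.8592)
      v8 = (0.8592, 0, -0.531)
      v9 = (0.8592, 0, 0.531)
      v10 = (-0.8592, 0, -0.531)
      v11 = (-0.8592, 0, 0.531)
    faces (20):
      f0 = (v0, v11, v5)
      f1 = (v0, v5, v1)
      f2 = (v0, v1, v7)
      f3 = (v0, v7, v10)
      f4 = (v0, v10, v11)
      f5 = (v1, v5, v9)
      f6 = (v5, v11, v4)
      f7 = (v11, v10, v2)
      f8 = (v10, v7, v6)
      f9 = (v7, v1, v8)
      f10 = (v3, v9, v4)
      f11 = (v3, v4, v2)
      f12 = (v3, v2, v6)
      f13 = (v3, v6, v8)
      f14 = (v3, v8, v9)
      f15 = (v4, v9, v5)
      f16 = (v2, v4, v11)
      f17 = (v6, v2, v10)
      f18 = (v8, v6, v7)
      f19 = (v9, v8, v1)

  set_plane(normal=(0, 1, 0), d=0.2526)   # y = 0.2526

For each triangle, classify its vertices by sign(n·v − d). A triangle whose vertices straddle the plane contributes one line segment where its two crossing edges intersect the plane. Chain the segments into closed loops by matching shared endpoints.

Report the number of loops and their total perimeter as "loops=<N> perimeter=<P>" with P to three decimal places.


Straddling triangles (10 of 20):
  (v0,v11,v5) [+-+] → (-0.762711, 0.2526, 0.374889)–(-0.450473, 0.2526, 0.687127)  len=0.4416
  (v0,v7,v10) [++-] → (-0.450473, 0.2526, -0.687127)–(-0.762711, 0.2526, -0.374889)  len=0.4416
  (v0,v10,v11) [+--] → (-0.762711, 0.2526, -0.374889)–(-0.762711, 0.2526, 0.374889)  len=0.7498
  (v1,v5,v9) [++-] → (0.450473, 0.2526, 0.687127)–(0.762711, 0.2526, 0.374889)  len=0.4416
  (v5,v11,v4) [+--] → (-0.450473, 0.2526, 0.687127)–(0, 0.2526, 0.8592)  len=0.4822
  (v10,v7,v6) [-+-] → (-0.450473, 0.2526, -0.687127)–(0, 0.2526, -0.8592)  len=0.4822
  (v7,v1,v8) [++-] → (0.762711, 0.2526, -0.374889)–(0.450473, 0.2526, -0.687127)  len=0.4416
  (v4,v9,v5) [--+] → (0.450473, 0.2526, 0.687127)–(0, 0.2526, 0.8592)  len=0.4822
  (v8,v6,v7) [--+] → (0, 0.2526, -0.8592)–(0.450473, 0.2526, -0.687127)  len=0.4822
  (v9,v8,v1) [--+] → (0.762711, 0.2526, -0.374889)–(0.762711, 0.2526, 0.374889)  len=0.7498

Chained into 1 loop(s):
  loop 1: 10 segments, perimeter = 5.1947
Total perimeter = 5.195

loops=1 perimeter=5.195


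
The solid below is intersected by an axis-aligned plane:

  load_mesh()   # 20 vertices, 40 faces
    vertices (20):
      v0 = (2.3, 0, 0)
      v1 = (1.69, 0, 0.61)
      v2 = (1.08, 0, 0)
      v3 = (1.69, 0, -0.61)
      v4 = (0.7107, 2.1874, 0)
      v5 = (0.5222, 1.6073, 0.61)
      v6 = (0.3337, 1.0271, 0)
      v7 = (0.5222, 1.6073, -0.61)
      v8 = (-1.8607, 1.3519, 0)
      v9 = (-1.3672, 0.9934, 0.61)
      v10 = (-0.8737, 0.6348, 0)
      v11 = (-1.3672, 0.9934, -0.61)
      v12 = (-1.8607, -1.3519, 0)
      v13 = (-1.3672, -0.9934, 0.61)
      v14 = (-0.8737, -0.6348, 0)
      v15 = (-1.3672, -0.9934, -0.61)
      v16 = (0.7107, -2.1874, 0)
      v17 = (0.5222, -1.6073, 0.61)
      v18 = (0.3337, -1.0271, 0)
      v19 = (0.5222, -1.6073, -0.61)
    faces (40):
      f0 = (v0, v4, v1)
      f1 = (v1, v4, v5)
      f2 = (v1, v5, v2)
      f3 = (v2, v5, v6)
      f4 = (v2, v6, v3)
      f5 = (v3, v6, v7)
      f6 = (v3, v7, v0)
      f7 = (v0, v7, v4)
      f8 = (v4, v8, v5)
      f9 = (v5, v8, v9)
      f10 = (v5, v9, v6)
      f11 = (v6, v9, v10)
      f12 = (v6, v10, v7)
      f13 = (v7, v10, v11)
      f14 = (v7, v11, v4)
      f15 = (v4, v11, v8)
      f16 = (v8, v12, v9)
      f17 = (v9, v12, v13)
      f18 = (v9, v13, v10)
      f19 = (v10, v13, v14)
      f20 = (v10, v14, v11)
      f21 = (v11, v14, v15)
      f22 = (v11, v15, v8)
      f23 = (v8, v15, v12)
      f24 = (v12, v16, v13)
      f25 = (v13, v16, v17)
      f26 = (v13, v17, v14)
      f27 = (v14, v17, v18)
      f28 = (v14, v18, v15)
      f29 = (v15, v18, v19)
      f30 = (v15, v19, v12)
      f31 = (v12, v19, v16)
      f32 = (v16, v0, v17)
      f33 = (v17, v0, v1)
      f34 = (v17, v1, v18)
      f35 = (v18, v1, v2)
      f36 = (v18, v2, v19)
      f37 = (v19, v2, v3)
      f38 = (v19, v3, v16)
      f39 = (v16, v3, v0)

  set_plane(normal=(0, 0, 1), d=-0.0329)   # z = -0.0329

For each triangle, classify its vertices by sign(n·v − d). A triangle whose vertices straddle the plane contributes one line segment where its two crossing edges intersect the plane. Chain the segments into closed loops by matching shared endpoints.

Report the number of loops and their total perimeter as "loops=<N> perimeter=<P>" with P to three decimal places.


loops=2 perimeter=19.867

Straddling triangles (20 of 40):
  (v2,v6,v3) [++-] → (0.406851, 0.971704, -0.0329)–(1.1129, 0, -0.0329)  len=1.2011
  (v3,v6,v7) [-+-] → (0.406851, 0.971704, -0.0329)–(0.343867, 1.05839, -0.0329)  len=0.1072
  (v3,v7,v0) [--+] → (2.20412, 0.0866888, -0.0329)–(2.2671, 0, -0.0329)  len=0.1072
  (v0,v7,v4) [+-+] → (2.20412, 0.0866888, -0.0329)–(0.700533, 2.15611, -0.0329)  len=2.5580
  (v6,v10,v7) [++-] → (-0.798413, 0.687251, -0.0329)–(0.343867, 1.05839, -0.0329)  len=1.2011
  (v7,v10,v11) [-+-] → (-0.798413, 0.687251, -0.0329)–(-0.900317, 0.654141, -0.0329)  len=0.1071
  (v7,v11,v4) [--+] → (0.59863, 2.123, -0.0329)–(0.700533, 2.15611, -0.0329)  len=0.1071
  (v4,v11,v8) [+-+] → (0.59863, 2.123, -0.0329)–(-1.83408, 1.33256, -0.0329)  len=2.5579
  (v10,v14,v11) [++-] → (-0.900317, -0.546984, -0.0329)–(-0.900317, 0.654141, -0.0329)  len=1.2011
  (v11,v14,v15) [-+-] → (-0.900317, -0.546984, -0.0329)–(-0.900317, -0.654141, -0.0329)  len=0.1072
  (v11,v15,v8) [--+] → (-1.83408, 1.22541, -0.0329)–(-1.83408, 1.33256, -0.0329)  len=0.1072
  (v8,v15,v12) [+-+] → (-1.83408, 1.22541, -0.0329)–(-1.83408, -1.33256, -0.0329)  len=2.5580
  (v14,v18,v15) [++-] → (0.241963, -1.02528, -0.0329)–(-0.900317, -0.654141, -0.0329)  len=1.2011
  (v15,v18,v19) [-+-] → (0.241963, -1.02528, -0.0329)–(0.343867, -1.05839, -0.0329)  len=0.1071
  (v15,v19,v12) [--+] → (-1.73218, -1.36567, -0.0329)–(-1.83408, -1.33256, -0.0329)  len=0.1071
  (v12,v19,v16) [+-+] → (-1.73218, -1.36567, -0.0329)–(0.700533, -2.15611, -0.0329)  len=2.5579
  (v18,v2,v19) [++-] → (1.04992, -0.0866888, -0.0329)–(0.343867, -1.05839, -0.0329)  len=1.2011
  (v19,v2,v3) [-+-] → (1.04992, -0.0866888, -0.0329)–(1.1129, 0, -0.0329)  len=0.1072
  (v19,v3,v16) [--+] → (0.763518, -2.06942, -0.0329)–(0.700533, -2.15611, -0.0329)  len=0.1072
  (v16,v3,v0) [+-+] → (0.763518, -2.06942, -0.0329)–(2.2671, 0, -0.0329)  len=2.5580

Chained into 2 loop(s):
  loop 1: 10 segments, perimeter = 6.5413
  loop 2: 10 segments, perimeter = 13.3255
Total perimeter = 19.867


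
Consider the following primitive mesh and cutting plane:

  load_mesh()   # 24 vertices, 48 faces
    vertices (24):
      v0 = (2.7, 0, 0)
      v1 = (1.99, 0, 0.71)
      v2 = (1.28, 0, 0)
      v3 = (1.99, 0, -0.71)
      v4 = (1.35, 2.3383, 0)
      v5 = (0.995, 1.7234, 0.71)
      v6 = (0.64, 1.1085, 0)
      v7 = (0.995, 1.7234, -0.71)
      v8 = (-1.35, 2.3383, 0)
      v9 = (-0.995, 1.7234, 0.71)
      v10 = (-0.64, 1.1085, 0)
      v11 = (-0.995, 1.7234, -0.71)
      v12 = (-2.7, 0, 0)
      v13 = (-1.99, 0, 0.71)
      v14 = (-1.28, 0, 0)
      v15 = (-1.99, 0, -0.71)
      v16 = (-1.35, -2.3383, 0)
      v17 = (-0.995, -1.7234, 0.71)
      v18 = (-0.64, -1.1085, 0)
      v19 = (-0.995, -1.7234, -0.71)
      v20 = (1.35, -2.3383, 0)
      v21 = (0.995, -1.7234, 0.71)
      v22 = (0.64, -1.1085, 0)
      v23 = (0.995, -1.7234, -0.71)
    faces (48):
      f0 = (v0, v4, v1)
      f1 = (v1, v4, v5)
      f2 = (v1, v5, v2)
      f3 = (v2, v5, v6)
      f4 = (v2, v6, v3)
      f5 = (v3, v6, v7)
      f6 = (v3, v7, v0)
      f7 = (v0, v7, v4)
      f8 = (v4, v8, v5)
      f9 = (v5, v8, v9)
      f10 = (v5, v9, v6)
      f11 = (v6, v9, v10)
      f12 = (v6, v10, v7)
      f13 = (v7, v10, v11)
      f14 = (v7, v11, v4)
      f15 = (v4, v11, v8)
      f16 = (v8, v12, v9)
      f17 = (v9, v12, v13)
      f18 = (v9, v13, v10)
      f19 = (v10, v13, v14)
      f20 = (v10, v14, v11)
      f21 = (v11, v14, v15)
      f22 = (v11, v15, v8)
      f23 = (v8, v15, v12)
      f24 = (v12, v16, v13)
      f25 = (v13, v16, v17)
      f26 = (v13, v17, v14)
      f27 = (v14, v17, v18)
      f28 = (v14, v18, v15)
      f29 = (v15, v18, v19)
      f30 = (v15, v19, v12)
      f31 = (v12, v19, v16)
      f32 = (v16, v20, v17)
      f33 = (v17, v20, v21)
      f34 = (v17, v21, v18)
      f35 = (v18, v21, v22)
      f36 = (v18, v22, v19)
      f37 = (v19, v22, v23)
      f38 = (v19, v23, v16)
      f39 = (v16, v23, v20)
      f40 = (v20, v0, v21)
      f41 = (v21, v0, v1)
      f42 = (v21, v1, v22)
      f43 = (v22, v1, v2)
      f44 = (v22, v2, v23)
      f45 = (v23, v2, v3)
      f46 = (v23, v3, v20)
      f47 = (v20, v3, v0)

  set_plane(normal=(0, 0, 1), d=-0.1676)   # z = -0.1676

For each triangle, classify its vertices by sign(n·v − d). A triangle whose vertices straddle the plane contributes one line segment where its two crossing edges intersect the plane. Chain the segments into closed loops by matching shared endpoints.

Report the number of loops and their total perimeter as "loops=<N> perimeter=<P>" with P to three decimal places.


Straddling triangles (24 of 48):
  (v2,v6,v3) [++-] → (0.958676, 0.846832, -0.1676)–(1.4476, 0, -0.1676)  len=0.9778
  (v3,v6,v7) [-+-] → (0.958676, 0.846832, -0.1676)–(0.7238, 1.25365, -0.1676)  len=0.4698
  (v3,v7,v0) [--+] → (2.29752, 0.406819, -0.1676)–(2.5324, 0, -0.1676)  len=0.4698
  (v0,v7,v4) [+-+] → (2.29752, 0.406819, -0.1676)–(1.2662, 2.19315, -0.1676)  len=2.0627
  (v6,v10,v7) [++-] → (-0.254048, 1.25365, -0.1676)–(0.7238, 1.25365, -0.1676)  len=0.9778
  (v7,v10,v11) [-+-] → (-0.254048, 1.25365, -0.1676)–(-0.7238, 1.25365, -0.1676)  len=0.4698
  (v7,v11,v4) [--+] → (0.796448, 2.19315, -0.1676)–(1.2662, 2.19315, -0.1676)  len=0.4698
  (v4,v11,v8) [+-+] → (0.796448, 2.19315, -0.1676)–(-1.2662, 2.19315, -0.1676)  len=2.0626
  (v10,v14,v11) [++-] → (-1.21272, 0.406819, -0.1676)–(-0.7238, 1.25365, -0.1676)  len=0.9778
  (v11,v14,v15) [-+-] → (-1.21272, 0.406819, -0.1676)–(-1.4476, 0, -0.1676)  len=0.4698
  (v11,v15,v8) [--+] → (-1.50108, 1.78633, -0.1676)–(-1.2662, 2.19315, -0.1676)  len=0.4698
  (v8,v15,v12) [+-+] → (-1.50108, 1.78633, -0.1676)–(-2.5324, 0, -0.1676)  len=2.0627
  (v14,v18,v15) [++-] → (-0.958676, -0.846832, -0.1676)–(-1.4476, 0, -0.1676)  len=0.9778
  (v15,v18,v19) [-+-] → (-0.958676, -0.846832, -0.1676)–(-0.7238, -1.25365, -0.1676)  len=0.4698
  (v15,v19,v12) [--+] → (-2.29752, -0.406819, -0.1676)–(-2.5324, 0, -0.1676)  len=0.4698
  (v12,v19,v16) [+-+] → (-2.29752, -0.406819, -0.1676)–(-1.2662, -2.19315, -0.1676)  len=2.0627
  (v18,v22,v19) [++-] → (0.254048, -1.25365, -0.1676)–(-0.7238, -1.25365, -0.1676)  len=0.9778
  (v19,v22,v23) [-+-] → (0.254048, -1.25365, -0.1676)–(0.7238, -1.25365, -0.1676)  len=0.4698
  (v19,v23,v16) [--+] → (-0.796448, -2.19315, -0.1676)–(-1.2662, -2.19315, -0.1676)  len=0.4698
  (v16,v23,v20) [+-+] → (-0.796448, -2.19315, -0.1676)–(1.2662, -2.19315, -0.1676)  len=2.0626
  (v22,v2,v23) [++-] → (1.21272, -0.406819, -0.1676)–(0.7238, -1.25365, -0.1676)  len=0.9778
  (v23,v2,v3) [-+-] → (1.21272, -0.406819, -0.1676)–(1.4476, 0, -0.1676)  len=0.4698
  (v23,v3,v20) [--+] → (1.50108, -1.78633, -0.1676)–(1.2662, -2.19315, -0.1676)  len=0.4698
  (v20,v3,v0) [+-+] → (1.50108, -1.78633, -0.1676)–(2.5324, 0, -0.1676)  len=2.0627

Chained into 2 loop(s):
  loop 1: 12 segments, perimeter = 8.6856
  loop 2: 12 segments, perimeter = 15.1945
Total perimeter = 23.880

loops=2 perimeter=23.880


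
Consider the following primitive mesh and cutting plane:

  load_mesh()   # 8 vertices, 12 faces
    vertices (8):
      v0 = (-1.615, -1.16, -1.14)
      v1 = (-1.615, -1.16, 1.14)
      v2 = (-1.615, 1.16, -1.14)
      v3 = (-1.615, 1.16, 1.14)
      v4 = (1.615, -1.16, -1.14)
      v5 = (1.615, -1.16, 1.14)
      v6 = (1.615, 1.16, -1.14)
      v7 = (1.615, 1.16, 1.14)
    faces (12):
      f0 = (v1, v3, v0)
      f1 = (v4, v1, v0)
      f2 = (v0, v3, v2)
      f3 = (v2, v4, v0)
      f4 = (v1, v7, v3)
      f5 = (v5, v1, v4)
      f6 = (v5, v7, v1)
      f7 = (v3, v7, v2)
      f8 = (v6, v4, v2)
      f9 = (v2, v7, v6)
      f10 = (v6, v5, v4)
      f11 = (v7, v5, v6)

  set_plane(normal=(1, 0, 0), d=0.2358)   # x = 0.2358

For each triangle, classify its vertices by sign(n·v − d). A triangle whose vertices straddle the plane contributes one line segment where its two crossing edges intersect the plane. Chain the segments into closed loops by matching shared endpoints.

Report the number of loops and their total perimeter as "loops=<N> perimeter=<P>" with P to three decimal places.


Straddling triangles (8 of 12):
  (v4,v1,v0) [+--] → (0.2358, -1.16, -0.166447)–(0.2358, -1.16, -1.14)  len=0.9736
  (v2,v4,v0) [-+-] → (0.2358, -0.169367, -1.14)–(0.2358, -1.16, -1.14)  len=0.9906
  (v1,v7,v3) [-+-] → (0.2358, 0.169367, 1.14)–(0.2358, 1.16, 1.14)  len=0.9906
  (v5,v1,v4) [+-+] → (0.2358, -1.16, 1.14)–(0.2358, -1.16, -0.166447)  len=1.3064
  (v5,v7,v1) [++-] → (0.2358, 0.169367, 1.14)–(0.2358, -1.16, 1.14)  len=1.3294
  (v3,v7,v2) [-+-] → (0.2358, 1.16, 1.14)–(0.2358, 1.16, 0.166447)  len=0.9736
  (v6,v4,v2) [++-] → (0.2358, -0.169367, -1.14)–(0.2358, 1.16, -1.14)  len=1.3294
  (v2,v7,v6) [-++] → (0.2358, 1.16, 0.166447)–(0.2358, 1.16, -1.14)  len=1.3064

Chained into 1 loop(s):
  loop 1: 8 segments, perimeter = 9.2000
Total perimeter = 9.200

loops=1 perimeter=9.200


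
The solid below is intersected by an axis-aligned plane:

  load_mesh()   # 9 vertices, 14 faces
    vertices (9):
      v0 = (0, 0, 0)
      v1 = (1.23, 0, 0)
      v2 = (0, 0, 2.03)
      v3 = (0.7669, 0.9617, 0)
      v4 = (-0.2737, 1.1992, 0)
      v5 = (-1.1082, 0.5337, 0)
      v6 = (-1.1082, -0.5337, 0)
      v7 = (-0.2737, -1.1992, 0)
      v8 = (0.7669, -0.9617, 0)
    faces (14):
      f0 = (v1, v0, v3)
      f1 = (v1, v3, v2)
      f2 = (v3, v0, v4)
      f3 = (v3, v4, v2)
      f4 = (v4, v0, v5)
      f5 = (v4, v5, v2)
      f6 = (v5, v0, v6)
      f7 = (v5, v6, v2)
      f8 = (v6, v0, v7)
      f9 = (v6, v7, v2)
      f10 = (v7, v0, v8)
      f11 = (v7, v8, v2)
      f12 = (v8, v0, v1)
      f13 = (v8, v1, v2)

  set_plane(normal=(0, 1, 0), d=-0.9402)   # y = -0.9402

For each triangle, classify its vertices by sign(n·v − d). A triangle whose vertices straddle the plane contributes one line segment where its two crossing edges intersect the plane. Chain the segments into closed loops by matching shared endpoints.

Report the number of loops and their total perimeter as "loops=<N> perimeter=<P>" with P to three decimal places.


loops=1 perimeter=3.053

Straddling triangles (6 of 14):
  (v6,v0,v7) [++-] → (-0.214587, -0.9402, 0)–(-0.598472, -0.9402, 0)  len=0.3839
  (v6,v7,v2) [+-+] → (-0.598472, -0.9402, 0)–(-0.214587, -0.9402, 0.438434)  len=0.5827
  (v7,v0,v8) [-+-] → (-0.214587, -0.9402, 0)–(0.749755, -0.9402, 0)  len=0.9643
  (v7,v8,v2) [--+] → (0.749755, -0.9402, 0.0453832)–(-0.214587, -0.9402, 0.438434)  len=1.0414
  (v8,v0,v1) [-++] → (0.749755, -0.9402, 0)–(0.777253, -0.9402, 0)  len=0.0275
  (v8,v1,v2) [-++] → (0.777253, -0.9402, 0)–(0.749755, -0.9402, 0.0453832)  len=0.0531

Chained into 1 loop(s):
  loop 1: 6 segments, perimeter = 3.0529
Total perimeter = 3.053


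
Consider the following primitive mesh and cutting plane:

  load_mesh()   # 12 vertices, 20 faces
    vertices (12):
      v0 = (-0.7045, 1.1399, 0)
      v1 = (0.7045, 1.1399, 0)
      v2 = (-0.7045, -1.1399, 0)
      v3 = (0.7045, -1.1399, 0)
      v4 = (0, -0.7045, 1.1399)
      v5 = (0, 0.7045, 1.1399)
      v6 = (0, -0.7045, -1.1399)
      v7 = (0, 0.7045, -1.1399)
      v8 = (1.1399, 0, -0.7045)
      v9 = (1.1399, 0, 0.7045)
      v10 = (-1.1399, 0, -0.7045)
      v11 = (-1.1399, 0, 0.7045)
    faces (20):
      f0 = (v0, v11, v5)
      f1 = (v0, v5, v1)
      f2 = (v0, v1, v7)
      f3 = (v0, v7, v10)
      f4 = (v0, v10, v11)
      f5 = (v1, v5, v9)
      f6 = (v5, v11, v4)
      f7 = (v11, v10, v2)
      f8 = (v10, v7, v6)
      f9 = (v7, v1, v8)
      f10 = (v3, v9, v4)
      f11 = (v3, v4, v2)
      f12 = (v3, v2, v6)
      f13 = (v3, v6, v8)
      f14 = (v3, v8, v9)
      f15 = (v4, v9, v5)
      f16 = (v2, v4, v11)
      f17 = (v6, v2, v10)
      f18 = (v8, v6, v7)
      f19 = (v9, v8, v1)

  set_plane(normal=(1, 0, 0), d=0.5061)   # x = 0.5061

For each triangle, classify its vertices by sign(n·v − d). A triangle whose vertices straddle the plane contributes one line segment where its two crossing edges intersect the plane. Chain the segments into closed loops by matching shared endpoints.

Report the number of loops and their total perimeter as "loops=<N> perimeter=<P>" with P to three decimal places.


Straddling triangles (10 of 20):
  (v0,v5,v1) [--+] → (0.5061, 1.01728, 0.321017)–(0.5061, 1.1399, 0)  len=0.3436
  (v0,v1,v7) [-+-] → (0.5061, 1.1399, 0)–(0.5061, 1.01728, -0.321017)  len=0.3436
  (v1,v5,v9) [+-+] → (0.5061, 1.01728, 0.321017)–(0.5061, 0.391712, 0.946588)  len=0.8847
  (v7,v1,v8) [-++] → (0.5061, 1.01728, -0.321017)–(0.5061, 0.391712, -0.946588)  len=0.8847
  (v3,v9,v4) [++-] → (0.5061, -0.391712, 0.946588)–(0.5061, -1.01728, 0.321017)  len=0.8847
  (v3,v4,v2) [+--] → (0.5061, -1.01728, 0.321017)–(0.5061, -1.1399, 0)  len=0.3436
  (v3,v2,v6) [+--] → (0.5061, -1.1399, 0)–(0.5061, -1.01728, -0.321017)  len=0.3436
  (v3,v6,v8) [+-+] → (0.5061, -1.01728, -0.321017)–(0.5061, -0.391712, -0.946588)  len=0.8847
  (v4,v9,v5) [-+-] → (0.5061, -0.391712, 0.946588)–(0.5061, 0.391712, 0.946588)  len=0.7834
  (v8,v6,v7) [+--] → (0.5061, -0.391712, -0.946588)–(0.5061, 0.391712, -0.946588)  len=0.7834

Chained into 1 loop(s):
  loop 1: 10 segments, perimeter = 6.4802
Total perimeter = 6.480

loops=1 perimeter=6.480


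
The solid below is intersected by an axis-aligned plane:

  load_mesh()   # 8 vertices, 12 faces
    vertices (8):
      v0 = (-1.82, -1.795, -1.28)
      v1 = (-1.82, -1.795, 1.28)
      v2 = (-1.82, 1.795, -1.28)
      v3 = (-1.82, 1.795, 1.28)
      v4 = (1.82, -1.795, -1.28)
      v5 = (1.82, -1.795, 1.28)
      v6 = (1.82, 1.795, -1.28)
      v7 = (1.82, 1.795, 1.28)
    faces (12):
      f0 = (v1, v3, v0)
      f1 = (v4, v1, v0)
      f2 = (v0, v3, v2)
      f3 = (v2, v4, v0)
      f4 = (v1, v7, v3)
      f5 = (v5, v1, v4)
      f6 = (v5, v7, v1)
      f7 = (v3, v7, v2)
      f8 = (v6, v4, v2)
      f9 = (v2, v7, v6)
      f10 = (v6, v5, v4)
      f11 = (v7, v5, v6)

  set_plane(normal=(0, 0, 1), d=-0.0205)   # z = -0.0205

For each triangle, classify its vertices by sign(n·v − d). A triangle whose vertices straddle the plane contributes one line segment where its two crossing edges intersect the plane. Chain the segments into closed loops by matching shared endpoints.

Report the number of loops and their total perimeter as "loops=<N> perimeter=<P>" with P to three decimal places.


Straddling triangles (8 of 12):
  (v1,v3,v0) [++-] → (-1.82, -0.028748, -0.0205)–(-1.82, -1.795, -0.0205)  len=1.7663
  (v4,v1,v0) [-+-] → (0.0291484, -1.795, -0.0205)–(-1.82, -1.795, -0.0205)  len=1.8491
  (v0,v3,v2) [-+-] → (-1.82, -0.028748, -0.0205)–(-1.82, 1.795, -0.0205)  len=1.8237
  (v5,v1,v4) [++-] → (0.0291484, -1.795, -0.0205)–(1.82, -1.795, -0.0205)  len=1.7909
  (v3,v7,v2) [++-] → (-0.0291484, 1.795, -0.0205)–(-1.82, 1.795, -0.0205)  len=1.7909
  (v2,v7,v6) [-+-] → (-0.0291484, 1.795, -0.0205)–(1.82, 1.795, -0.0205)  len=1.8491
  (v6,v5,v4) [-+-] → (1.82, 0.028748, -0.0205)–(1.82, -1.795, -0.0205)  len=1.8237
  (v7,v5,v6) [++-] → (1.82, 0.028748, -0.0205)–(1.82, 1.795, -0.0205)  len=1.7663

Chained into 1 loop(s):
  loop 1: 8 segments, perimeter = 14.4600
Total perimeter = 14.460

loops=1 perimeter=14.460


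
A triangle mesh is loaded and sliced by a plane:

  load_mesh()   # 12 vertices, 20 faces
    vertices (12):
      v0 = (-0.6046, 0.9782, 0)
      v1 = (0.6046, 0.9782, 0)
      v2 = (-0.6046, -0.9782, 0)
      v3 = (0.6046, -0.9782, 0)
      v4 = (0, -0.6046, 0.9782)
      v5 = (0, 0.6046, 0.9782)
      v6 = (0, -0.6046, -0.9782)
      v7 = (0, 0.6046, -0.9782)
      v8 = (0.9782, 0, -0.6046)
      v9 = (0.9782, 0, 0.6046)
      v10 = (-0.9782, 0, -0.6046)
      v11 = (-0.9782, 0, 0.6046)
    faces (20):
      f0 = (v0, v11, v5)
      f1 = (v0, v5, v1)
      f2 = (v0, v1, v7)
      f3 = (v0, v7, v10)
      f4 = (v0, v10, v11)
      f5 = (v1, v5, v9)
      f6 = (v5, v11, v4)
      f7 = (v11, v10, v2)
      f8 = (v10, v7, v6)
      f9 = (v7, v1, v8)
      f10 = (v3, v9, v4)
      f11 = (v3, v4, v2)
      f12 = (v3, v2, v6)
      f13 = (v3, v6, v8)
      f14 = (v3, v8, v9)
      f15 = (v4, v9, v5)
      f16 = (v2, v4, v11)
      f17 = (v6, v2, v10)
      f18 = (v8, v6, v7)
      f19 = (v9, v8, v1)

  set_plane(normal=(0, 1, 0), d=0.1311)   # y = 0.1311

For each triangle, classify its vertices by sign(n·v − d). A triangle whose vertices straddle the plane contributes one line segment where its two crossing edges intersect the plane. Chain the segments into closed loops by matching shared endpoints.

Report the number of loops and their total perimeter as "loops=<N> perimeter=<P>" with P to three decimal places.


loops=1 perimeter=6.291

Straddling triangles (10 of 20):
  (v0,v11,v5) [+-+] → (-0.92813, 0.1311, 0.52357)–(-0.766089, 0.1311, 0.685611)  len=0.2292
  (v0,v7,v10) [++-] → (-0.766089, 0.1311, -0.685611)–(-0.92813, 0.1311, -0.52357)  len=0.2292
  (v0,v10,v11) [+--] → (-0.92813, 0.1311, -0.52357)–(-0.92813, 0.1311, 0.52357)  len=1.0471
  (v1,v5,v9) [++-] → (0.766089, 0.1311, 0.685611)–(0.92813, 0.1311, 0.52357)  len=0.2292
  (v5,v11,v4) [+--] → (-0.766089, 0.1311, 0.685611)–(0, 0.1311, 0.9782)  len=0.8201
  (v10,v7,v6) [-+-] → (-0.766089, 0.1311, -0.685611)–(0, 0.1311, -0.9782)  len=0.8201
  (v7,v1,v8) [++-] → (0.92813, 0.1311, -0.52357)–(0.766089, 0.1311, -0.685611)  len=0.2292
  (v4,v9,v5) [--+] → (0.766089, 0.1311, 0.685611)–(0, 0.1311, 0.9782)  len=0.8201
  (v8,v6,v7) [--+] → (0, 0.1311, -0.9782)–(0.766089, 0.1311, -0.685611)  len=0.8201
  (v9,v8,v1) [--+] → (0.92813, 0.1311, -0.52357)–(0.92813, 0.1311, 0.52357)  len=1.0471

Chained into 1 loop(s):
  loop 1: 10 segments, perimeter = 6.2912
Total perimeter = 6.291


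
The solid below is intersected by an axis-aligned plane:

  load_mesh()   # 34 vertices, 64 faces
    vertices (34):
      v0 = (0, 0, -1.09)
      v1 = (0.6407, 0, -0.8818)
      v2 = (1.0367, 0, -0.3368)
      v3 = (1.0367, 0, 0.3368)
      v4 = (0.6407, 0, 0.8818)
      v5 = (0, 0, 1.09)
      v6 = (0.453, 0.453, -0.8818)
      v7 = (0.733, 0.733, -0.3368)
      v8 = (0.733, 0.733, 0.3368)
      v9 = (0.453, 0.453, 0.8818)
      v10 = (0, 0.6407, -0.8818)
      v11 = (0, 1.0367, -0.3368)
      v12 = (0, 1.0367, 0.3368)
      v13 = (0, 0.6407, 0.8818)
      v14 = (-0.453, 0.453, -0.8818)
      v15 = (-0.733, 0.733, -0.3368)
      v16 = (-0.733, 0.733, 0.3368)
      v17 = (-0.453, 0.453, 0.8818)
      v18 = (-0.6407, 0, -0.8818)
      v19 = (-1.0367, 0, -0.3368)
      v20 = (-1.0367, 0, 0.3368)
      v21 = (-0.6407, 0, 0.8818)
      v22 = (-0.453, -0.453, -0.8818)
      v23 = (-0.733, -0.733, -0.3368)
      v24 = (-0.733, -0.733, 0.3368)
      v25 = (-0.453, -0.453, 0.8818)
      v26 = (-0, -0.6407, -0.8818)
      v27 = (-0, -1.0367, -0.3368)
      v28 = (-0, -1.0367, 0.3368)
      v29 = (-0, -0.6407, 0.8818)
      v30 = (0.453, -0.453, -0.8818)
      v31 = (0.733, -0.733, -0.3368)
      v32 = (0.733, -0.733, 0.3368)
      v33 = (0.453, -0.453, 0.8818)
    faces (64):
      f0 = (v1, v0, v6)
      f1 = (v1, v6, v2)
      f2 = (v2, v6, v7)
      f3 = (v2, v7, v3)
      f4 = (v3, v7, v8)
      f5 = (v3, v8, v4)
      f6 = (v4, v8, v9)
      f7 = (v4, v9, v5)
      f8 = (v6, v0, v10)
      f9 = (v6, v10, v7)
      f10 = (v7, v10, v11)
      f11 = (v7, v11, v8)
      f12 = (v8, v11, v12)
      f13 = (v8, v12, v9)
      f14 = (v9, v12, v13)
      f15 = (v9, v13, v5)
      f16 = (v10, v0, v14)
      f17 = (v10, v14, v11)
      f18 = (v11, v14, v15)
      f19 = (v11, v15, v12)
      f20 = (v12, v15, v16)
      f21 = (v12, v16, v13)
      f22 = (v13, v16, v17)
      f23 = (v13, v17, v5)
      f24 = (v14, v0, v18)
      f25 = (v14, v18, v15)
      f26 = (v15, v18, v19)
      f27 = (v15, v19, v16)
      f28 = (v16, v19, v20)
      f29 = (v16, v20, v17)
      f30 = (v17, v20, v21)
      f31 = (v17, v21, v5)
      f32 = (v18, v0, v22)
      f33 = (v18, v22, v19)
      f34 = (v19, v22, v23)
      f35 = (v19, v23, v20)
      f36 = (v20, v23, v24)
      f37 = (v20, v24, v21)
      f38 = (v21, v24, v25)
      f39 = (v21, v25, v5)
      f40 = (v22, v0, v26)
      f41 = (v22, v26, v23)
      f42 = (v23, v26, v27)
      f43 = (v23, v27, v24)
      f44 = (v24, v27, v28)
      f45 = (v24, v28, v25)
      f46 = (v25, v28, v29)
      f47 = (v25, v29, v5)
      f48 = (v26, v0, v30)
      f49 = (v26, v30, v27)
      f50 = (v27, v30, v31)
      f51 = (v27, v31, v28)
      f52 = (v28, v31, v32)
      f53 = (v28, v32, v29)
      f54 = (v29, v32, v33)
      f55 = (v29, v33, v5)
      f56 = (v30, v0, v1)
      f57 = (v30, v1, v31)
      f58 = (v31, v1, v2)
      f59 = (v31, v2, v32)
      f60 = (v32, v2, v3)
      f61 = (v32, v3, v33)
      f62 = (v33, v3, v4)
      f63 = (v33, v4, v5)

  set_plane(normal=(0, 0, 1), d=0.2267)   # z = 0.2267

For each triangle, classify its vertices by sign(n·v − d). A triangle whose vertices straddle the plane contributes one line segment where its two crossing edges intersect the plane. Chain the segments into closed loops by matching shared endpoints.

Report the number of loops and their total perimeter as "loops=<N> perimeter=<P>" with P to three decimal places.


Straddling triangles (16 of 64):
  (v2,v7,v3) [--+] → (0.98706, 0.119809, 0.2267)–(1.0367, 0, 0.2267)  len=0.1297
  (v3,v7,v8) [+-+] → (0.98706, 0.119809, 0.2267)–(0.733, 0.733, 0.2267)  len=0.6637
  (v7,v11,v8) [--+] → (0.613191, 0.78264, 0.2267)–(0.733, 0.733, 0.2267)  len=0.1297
  (v8,v11,v12) [+-+] → (0.613191, 0.78264, 0.2267)–(0, 1.0367, 0.2267)  len=0.6637
  (v11,v15,v12) [--+] → (-0.119809, 0.98706, 0.2267)–(0, 1.0367, 0.2267)  len=0.1297
  (v12,v15,v16) [+-+] → (-0.119809, 0.98706, 0.2267)–(-0.733, 0.733, 0.2267)  len=0.6637
  (v15,v19,v16) [--+] → (-0.78264, 0.613191, 0.2267)–(-0.733, 0.733, 0.2267)  len=0.1297
  (v16,v19,v20) [+-+] → (-0.78264, 0.613191, 0.2267)–(-1.0367, 0, 0.2267)  len=0.6637
  (v19,v23,v20) [--+] → (-0.98706, -0.119809, 0.2267)–(-1.0367, 0, 0.2267)  len=0.1297
  (v20,v23,v24) [+-+] → (-0.98706, -0.119809, 0.2267)–(-0.733, -0.733, 0.2267)  len=0.6637
  (v23,v27,v24) [--+] → (-0.613191, -0.78264, 0.2267)–(-0.733, -0.733, 0.2267)  len=0.1297
  (v24,v27,v28) [+-+] → (-0.613191, -0.78264, 0.2267)–(0, -1.0367, 0.2267)  len=0.6637
  (v27,v31,v28) [--+] → (0.119809, -0.98706, 0.2267)–(0, -1.0367, 0.2267)  len=0.1297
  (v28,v31,v32) [+-+] → (0.119809, -0.98706, 0.2267)–(0.733, -0.733, 0.2267)  len=0.6637
  (v31,v2,v32) [--+] → (0.78264, -0.613191, 0.2267)–(0.733, -0.733, 0.2267)  len=0.1297
  (v32,v2,v3) [+-+] → (0.78264, -0.613191, 0.2267)–(1.0367, 0, 0.2267)  len=0.6637

Chained into 1 loop(s):
  loop 1: 16 segments, perimeter = 6.3474
Total perimeter = 6.347

loops=1 perimeter=6.347


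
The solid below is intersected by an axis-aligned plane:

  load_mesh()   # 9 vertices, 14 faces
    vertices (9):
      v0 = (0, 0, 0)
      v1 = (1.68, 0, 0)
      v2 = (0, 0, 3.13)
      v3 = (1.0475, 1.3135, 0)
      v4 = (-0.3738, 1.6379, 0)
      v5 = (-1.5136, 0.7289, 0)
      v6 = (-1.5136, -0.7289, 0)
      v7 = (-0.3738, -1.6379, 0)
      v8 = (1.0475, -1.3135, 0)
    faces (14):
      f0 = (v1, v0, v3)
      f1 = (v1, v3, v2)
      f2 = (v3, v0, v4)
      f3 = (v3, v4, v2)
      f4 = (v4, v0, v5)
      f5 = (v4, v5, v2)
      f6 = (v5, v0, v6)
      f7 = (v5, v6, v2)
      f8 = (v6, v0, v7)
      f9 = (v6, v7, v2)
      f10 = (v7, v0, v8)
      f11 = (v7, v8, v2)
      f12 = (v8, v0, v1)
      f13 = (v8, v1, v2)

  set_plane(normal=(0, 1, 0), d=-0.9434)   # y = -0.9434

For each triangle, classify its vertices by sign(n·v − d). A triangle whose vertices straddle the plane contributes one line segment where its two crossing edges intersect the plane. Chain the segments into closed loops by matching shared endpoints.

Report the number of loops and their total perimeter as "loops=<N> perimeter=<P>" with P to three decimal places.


loops=1 perimeter=6.216

Straddling triangles (6 of 14):
  (v6,v0,v7) [++-] → (-0.215302, -0.9434, 0)–(-1.24464, -0.9434, 0)  len=1.0293
  (v6,v7,v2) [+-+] → (-1.24464, -0.9434, 0)–(-0.215302, -0.9434, 1.32718)  len=1.6796
  (v7,v0,v8) [-+-] → (-0.215302, -0.9434, 0)–(0.75235, -0.9434, 0)  len=0.9677
  (v7,v8,v2) [--+] → (0.75235, -0.9434, 0.881928)–(-0.215302, -0.9434, 1.32718)  len=1.0652
  (v8,v0,v1) [-++] → (0.75235, -0.9434, 0)–(1.22572, -0.9434, 0)  len=0.4734
  (v8,v1,v2) [-++] → (1.22572, -0.9434, 0)–(0.75235, -0.9434, 0.881928)  len=1.0009

Chained into 1 loop(s):
  loop 1: 6 segments, perimeter = 6.2160
Total perimeter = 6.216


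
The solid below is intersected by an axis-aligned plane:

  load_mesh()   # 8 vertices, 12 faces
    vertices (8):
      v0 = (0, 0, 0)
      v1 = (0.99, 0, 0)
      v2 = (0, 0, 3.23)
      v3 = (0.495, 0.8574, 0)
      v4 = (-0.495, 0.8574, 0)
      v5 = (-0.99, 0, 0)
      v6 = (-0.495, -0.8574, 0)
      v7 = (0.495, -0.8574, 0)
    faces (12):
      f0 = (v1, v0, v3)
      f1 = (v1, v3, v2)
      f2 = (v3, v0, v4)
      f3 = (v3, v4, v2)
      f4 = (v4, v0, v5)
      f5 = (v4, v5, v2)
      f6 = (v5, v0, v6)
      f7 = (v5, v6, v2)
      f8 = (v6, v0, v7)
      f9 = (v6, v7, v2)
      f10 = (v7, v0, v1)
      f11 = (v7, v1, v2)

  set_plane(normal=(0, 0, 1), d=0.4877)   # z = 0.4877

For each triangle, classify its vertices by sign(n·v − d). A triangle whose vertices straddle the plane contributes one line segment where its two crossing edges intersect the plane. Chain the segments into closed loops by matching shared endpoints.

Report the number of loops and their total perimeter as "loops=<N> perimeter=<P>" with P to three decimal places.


loops=1 perimeter=5.043

Straddling triangles (6 of 12):
  (v1,v3,v2) [--+] → (0.42026, 0.727941, 0.4877)–(0.840519, 0, 0.4877)  len=0.8405
  (v3,v4,v2) [--+] → (-0.42026, 0.727941, 0.4877)–(0.42026, 0.727941, 0.4877)  len=0.8405
  (v4,v5,v2) [--+] → (-0.840519, 0, 0.4877)–(-0.42026, 0.727941, 0.4877)  len=0.8405
  (v5,v6,v2) [--+] → (-0.42026, -0.727941, 0.4877)–(-0.840519, 0, 0.4877)  len=0.8405
  (v6,v7,v2) [--+] → (0.42026, -0.727941, 0.4877)–(-0.42026, -0.727941, 0.4877)  len=0.8405
  (v7,v1,v2) [--+] → (0.840519, 0, 0.4877)–(0.42026, -0.727941, 0.4877)  len=0.8405

Chained into 1 loop(s):
  loop 1: 6 segments, perimeter = 5.0432
Total perimeter = 5.043
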